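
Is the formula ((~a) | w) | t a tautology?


Build the truth table over {a, t, w}:
a | t | w | φ
-------------
False | False | False | True
True | False | False | False
False | True | False | True
True | True | False | True
False | False | True | True
True | False | True | True
False | True | True | True
True | True | True | True
Counterexample at row 2: with a=True, t=False, w=False, the formula is False.

No, it is not a tautology.


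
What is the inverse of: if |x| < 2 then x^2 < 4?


The inverse of (P → Q) is (¬P → ¬Q). It is equivalent to the converse, not to the original.
Here P = '|x| < 2' and Q = 'x^2 < 4'.

If not (|x| < 2), then not (x^2 < 4).


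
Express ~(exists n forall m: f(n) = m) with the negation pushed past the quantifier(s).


Negation flips each quantifier (∀↔∃) and negates the inner predicate.
¬(exists n forall m: φ) = forall n exists m: ¬φ.

forall n exists m: ~(f(n) = m)


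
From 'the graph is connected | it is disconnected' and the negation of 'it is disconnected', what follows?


Disjunctive syllogism: from (P ∨ Q) and ¬P, infer Q.
One disjunct, 'it is disconnected', is ruled out; the other must hold.

the graph is connected


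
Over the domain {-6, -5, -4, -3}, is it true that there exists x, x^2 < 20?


Evaluate the predicate on each element: -6:F, -5:F, -4:T, -3:T.
Witness x = -4 satisfies the predicate.

T


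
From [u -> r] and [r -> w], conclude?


Hypothetical syllogism: from (P → Q) and (Q → R), infer (P → R).
Chain the two implications through the shared middle term 'r'.

u -> w


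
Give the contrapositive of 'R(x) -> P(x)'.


The contrapositive of (P → Q) is (¬Q → ¬P); it is logically equivalent to the original.
Here P = 'R(x)' and Q = 'P(x)'.

If not (P(x)), then not (R(x)).


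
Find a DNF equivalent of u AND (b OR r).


Step 1: Distribute ∧ over ∨: u ∧ (b ∨ r) = (u ∧ b) ∨ (u ∧ r).

(u AND b) OR (u AND r)


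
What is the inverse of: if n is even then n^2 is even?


The inverse of (P → Q) is (¬P → ¬Q). It is equivalent to the converse, not to the original.
Here P = 'n is even' and Q = 'n^2 is even'.

If not (n is even), then not (n^2 is even).


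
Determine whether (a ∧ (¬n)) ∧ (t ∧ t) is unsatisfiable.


Truth table over {a, n, t}:
a | n | t | φ
-------------
F | F | F | F
T | F | F | F
F | T | F | F
T | T | F | F
F | F | T | F
T | F | T | T
F | T | T | F
T | T | T | F
Satisfying assignment at row 6: a=T, n=F, t=T gives T.

No, it is not a contradiction.


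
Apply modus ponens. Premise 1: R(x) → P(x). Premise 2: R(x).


Modus ponens: from (P → Q) and P, infer Q.
P = 'R(x)' is asserted, and P → Q holds, so Q follows.

P(x).


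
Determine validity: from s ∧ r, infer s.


This matches the form of conjunction elimination: the conclusion follows in every model of the premises.

Valid.


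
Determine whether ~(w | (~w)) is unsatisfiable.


Truth table over {w}:
w | φ
-----
False | False
True | False
Every row is false.

Yes, it is a contradiction.


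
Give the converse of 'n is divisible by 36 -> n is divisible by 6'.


The converse of (P → Q) is (Q → P). It is not in general equivalent to the original.
Here P = 'n is divisible by 36' and Q = 'n is divisible by 6'.

If n is divisible by 6, then n is divisible by 36.


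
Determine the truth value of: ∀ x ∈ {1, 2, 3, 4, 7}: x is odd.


Evaluate the predicate on each element: 1:T, 2:F, 3:T, 4:F, 7:T.
Counterexample x = 2 fails the predicate.

F


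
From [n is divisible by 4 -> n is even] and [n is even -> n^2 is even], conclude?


Hypothetical syllogism: from (P → Q) and (Q → R), infer (P → R).
Chain the two implications through the shared middle term 'n is even'.

n is divisible by 4 -> n^2 is even


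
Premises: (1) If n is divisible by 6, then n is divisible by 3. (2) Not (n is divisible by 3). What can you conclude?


Modus tollens: from (P → Q) and ¬Q, infer ¬P.
Q = 'n is divisible by 3' is denied; since P → Q, P must also fail.

Not (n is divisible by 6).


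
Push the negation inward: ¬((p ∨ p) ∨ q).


De Morgan: the negation of a disjunction is the conjunction of the negations.
Distribute ¬ across ∨, flipping it to ∧, and negate each literal.

((¬p) ∧ (¬p)) ∧ (¬q)


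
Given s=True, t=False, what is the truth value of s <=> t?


Biconditional is true when both operands have the same truth value.
Substitute: s=True, t=False.
True <=> False evaluates to False.

False


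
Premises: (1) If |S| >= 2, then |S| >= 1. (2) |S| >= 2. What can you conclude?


Modus ponens: from (P → Q) and P, infer Q.
P = '|S| >= 2' is asserted, and P → Q holds, so Q follows.

|S| >= 1.


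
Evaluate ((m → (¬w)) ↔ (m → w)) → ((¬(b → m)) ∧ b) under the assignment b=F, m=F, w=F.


Substitute b=F, m=F, w=F:
¬w = T
m → (¬w) = F → T = T
m → w = F → F = T
(m → (¬w)) ↔ (m → w) = T ↔ T = T
b → m = F → F = T
¬(b → m) = F
(¬(b → m)) ∧ b = F ∧ F = F
((m → (¬w)) ↔ (m → w)) → ((¬(b → m)) ∧ b) = T → F = F

F


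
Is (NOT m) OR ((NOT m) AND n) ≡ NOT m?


Compare truth tables:
m | n | φ | ψ
-------------
F | F | T | T
T | F | F | F
F | T | T | T
T | T | F | F
The columns φ and ψ agree on every row.

Yes, they are logically equivalent.


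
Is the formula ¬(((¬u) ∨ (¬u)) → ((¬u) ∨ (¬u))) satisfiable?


Check all 2 assignments over {u}:
u | φ
-----
F | F
T | F
No assignment makes the formula true.

Unsatisfiable.


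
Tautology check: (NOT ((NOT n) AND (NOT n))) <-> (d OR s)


Build the truth table over {d, n, s}:
d | n | s | φ
-------------
F | F | F | T
T | F | F | F
F | T | F | F
T | T | F | T
F | F | T | F
T | F | T | F
F | T | T | T
T | T | T | T
Counterexample at row 2: with d=T, n=F, s=F, the formula is F.

No, it is not a tautology.


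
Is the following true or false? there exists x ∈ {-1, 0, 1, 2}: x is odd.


Evaluate the predicate on each element: -1:T, 0:F, 1:T, 2:F.
Witness x = -1 satisfies the predicate.

T


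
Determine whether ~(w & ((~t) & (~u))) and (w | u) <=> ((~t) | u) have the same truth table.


Compare truth tables:
t | u | w | φ | ψ
-----------------
False | False | False | True | False
True | False | False | True | True
False | True | False | True | True
True | True | False | True | True
False | False | True | False | True
True | False | True | True | False
False | True | True | True | True
True | True | True | True | True
They differ at row 1 (t=False, u=False, w=False): φ=True but ψ=False.

No, they are not logically equivalent.


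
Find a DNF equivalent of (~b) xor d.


Step 1: (¬b) ⊕ d is true exactly when they disagree: ((¬b) ∧ ¬d) ∨ (¬(¬b) ∧ d).
Step 2: Eliminate any double negations (¬¬X = X).

((~b) & (~d)) | (b & d)


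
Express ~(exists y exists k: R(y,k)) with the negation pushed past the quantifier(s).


Negation flips each quantifier (∀↔∃) and negates the inner predicate.
¬(exists y exists k: φ) = forall y forall k: ¬φ.

forall y forall k: ~(R(y,k))


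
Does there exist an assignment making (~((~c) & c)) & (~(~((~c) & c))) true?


Check all 2 assignments over {c}:
c | φ
-----
False | False
True | False
No assignment makes the formula true.

Unsatisfiable.


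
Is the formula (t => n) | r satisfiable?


Search for a satisfying assignment over {n, r, t}.
Try n=False, r=False, t=False: the formula evaluates to True.
A satisfying assignment exists.

Satisfiable.


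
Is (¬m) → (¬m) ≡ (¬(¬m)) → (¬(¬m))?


Compare truth tables:
m | φ | ψ
---------
F | T | T
T | T | T
The columns φ and ψ agree on every row.

Yes, they are logically equivalent.


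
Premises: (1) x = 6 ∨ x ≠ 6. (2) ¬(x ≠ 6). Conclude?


Disjunctive syllogism: from (P ∨ Q) and ¬P, infer Q.
One disjunct, 'x ≠ 6', is ruled out; the other must hold.

x = 6


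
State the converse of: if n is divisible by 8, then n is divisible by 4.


The converse of (P → Q) is (Q → P). It is not in general equivalent to the original.
Here P = 'n is divisible by 8' and Q = 'n is divisible by 4'.

If n is divisible by 4, then n is divisible by 8.


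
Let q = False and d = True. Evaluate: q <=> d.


Biconditional is true when both operands have the same truth value.
Substitute: q=False, d=True.
False <=> True evaluates to False.

False


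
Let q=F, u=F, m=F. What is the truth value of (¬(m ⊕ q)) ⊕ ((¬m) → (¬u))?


Substitute q=F, u=F, m=F:
m ⊕ q = F ⊕ F = F
¬(m ⊕ q) = T
¬m = T
¬u = T
(¬m) → (¬u) = T → T = T
(¬(m ⊕ q)) ⊕ ((¬m) → (¬u)) = T ⊕ T = F

F


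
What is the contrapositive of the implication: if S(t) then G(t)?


The contrapositive of (P → Q) is (¬Q → ¬P); it is logically equivalent to the original.
Here P = 'S(t)' and Q = 'G(t)'.

If not (G(t)), then not (S(t)).


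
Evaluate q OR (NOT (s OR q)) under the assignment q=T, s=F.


Substitute q=T, s=F:
s OR q = F OR T = T
NOT (s OR q) = F
q OR (NOT (s OR q)) = T OR F = T

T


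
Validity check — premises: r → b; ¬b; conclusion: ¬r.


This matches the form of modus tollens: the conclusion follows in every model of the premises.

Valid.


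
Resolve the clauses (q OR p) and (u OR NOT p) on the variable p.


The clauses contain complementary literals p and NOTp.
Resolution eliminates this pair and disjoins the remaining literals (merging duplicates).

(q OR u)


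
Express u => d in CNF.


Step 1: Rewrite u → d as ¬u ∨ d.

(~u) | d


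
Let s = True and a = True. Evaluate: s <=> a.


Biconditional is true when both operands have the same truth value.
Substitute: s=True, a=True.
True <=> True evaluates to True.

True


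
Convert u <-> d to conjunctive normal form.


Step 1: Rewrite u ↔ d as (u → d) ∧ (d → u).
Step 2: Rewrite each implication as a disjunction.

((NOT u) OR d) AND ((NOT d) OR u)


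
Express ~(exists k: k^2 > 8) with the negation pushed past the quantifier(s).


¬(forall x: φ) = exists x: ¬φ, and ¬(exists x: φ) = forall x: ¬φ.
Apply to the existential statement.

forall k: ~(k^2 > 8)


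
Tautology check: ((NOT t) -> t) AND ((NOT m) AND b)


Build the truth table over {b, m, t}:
b | m | t | φ
-------------
F | F | F | F
T | F | F | F
F | T | F | F
T | T | F | F
F | F | T | F
T | F | T | T
F | T | T | F
T | T | T | F
Counterexample at row 1: with b=F, m=F, t=F, the formula is F.

No, it is not a tautology.


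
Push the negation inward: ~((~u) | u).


De Morgan: the negation of a disjunction is the conjunction of the negations.
Distribute ~ across |, flipping it to &, and negate each literal.

u & (~u)


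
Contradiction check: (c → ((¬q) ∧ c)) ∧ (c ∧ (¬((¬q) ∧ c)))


Truth table over {c, q}:
c | q | φ
---------
F | F | F
T | F | F
F | T | F
T | T | F
Every row is false.

Yes, it is a contradiction.


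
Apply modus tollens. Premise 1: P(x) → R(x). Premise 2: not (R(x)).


Modus tollens: from (P → Q) and ¬Q, infer ¬P.
Q = 'R(x)' is denied; since P → Q, P must also fail.

Not (P(x)).


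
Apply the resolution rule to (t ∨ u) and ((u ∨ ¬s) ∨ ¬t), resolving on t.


The clauses contain complementary literals t and ¬t.
Resolution eliminates this pair and disjoins the remaining literals (merging duplicates).

(u ∨ ¬s)


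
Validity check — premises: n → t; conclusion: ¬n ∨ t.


This matches the form of material implication: the conclusion follows in every model of the premises.

Valid.


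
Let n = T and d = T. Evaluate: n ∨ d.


Disjunction is false only when both operands are false.
Substitute: n=T, d=T.
T ∨ T evaluates to T.

T


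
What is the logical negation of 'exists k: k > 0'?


¬(forall x: φ) = exists x: ¬φ, and ¬(exists x: φ) = forall x: ¬φ.
Apply to the existential statement.

forall k: ~(k > 0)


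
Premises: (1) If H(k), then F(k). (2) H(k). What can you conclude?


Modus ponens: from (P → Q) and P, infer Q.
P = 'H(k)' is asserted, and P → Q holds, so Q follows.

F(k).


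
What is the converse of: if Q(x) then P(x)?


The converse of (P → Q) is (Q → P). It is not in general equivalent to the original.
Here P = 'Q(x)' and Q = 'P(x)'.

If P(x), then Q(x).


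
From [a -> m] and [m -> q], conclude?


Hypothetical syllogism: from (P → Q) and (Q → R), infer (P → R).
Chain the two implications through the shared middle term 'm'.

a -> q


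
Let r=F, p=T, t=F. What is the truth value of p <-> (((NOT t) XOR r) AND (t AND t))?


Substitute r=F, p=T, t=F:
NOT t = T
(NOT t) XOR r = T XOR F = T
t AND t = F AND F = F
((NOT t) XOR r) AND (t AND t) = T AND F = F
p <-> (((NOT t) XOR r) AND (t AND t)) = T <-> F = F

F


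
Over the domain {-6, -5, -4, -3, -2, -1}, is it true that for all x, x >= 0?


Evaluate the predicate on each element: -6:F, -5:F, -4:F, -3:F, -2:F, -1:F.
Counterexample x = -6 fails the predicate.

F


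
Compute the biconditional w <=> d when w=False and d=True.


Biconditional is true when both operands have the same truth value.
Substitute: w=False, d=True.
False <=> True evaluates to False.

False


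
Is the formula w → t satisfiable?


Search for a satisfying assignment over {t, w}.
Try t=F, w=F: the formula evaluates to T.
A satisfying assignment exists.

Satisfiable.


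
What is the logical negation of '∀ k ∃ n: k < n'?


Negation flips each quantifier (∀↔∃) and negates the inner predicate.
¬(∀ k ∃ n: φ) = ∃ k ∀ n: ¬φ.

∃ k ∀ n: ¬(k < n)


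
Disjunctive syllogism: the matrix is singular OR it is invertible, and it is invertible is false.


Disjunctive syllogism: from (P ∨ Q) and ¬P, infer Q.
One disjunct, 'it is invertible', is ruled out; the other must hold.

the matrix is singular


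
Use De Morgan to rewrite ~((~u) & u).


De Morgan: the negation of a conjunction is the disjunction of the negations.
Distribute ~ across &, flipping it to |, and negate each literal.

u | (~u)


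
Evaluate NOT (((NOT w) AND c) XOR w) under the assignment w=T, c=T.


Substitute w=T, c=T:
NOT w = F
(NOT w) AND c = F AND T = F
((NOT w) AND c) XOR w = F XOR T = T
NOT (((NOT w) AND c) XOR w) = F

F


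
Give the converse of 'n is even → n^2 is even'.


The converse of (P → Q) is (Q → P). It is not in general equivalent to the original.
Here P = 'n is even' and Q = 'n^2 is even'.

If n^2 is even, then n is even.


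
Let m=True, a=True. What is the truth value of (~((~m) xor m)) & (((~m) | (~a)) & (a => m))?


Substitute m=True, a=True:
~m = False
(~m) xor m = False xor True = True
~((~m) xor m) = False
~m = False
~a = False
(~m) | (~a) = False | False = False
a => m = True => True = True
((~m) | (~a)) & (a => m) = False & True = False
(~((~m) xor m)) & (((~m) | (~a)) & (a => m)) = False & False = False

False


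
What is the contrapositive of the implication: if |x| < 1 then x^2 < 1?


The contrapositive of (P → Q) is (¬Q → ¬P); it is logically equivalent to the original.
Here P = '|x| < 1' and Q = 'x^2 < 1'.

If not (x^2 < 1), then not (|x| < 1).


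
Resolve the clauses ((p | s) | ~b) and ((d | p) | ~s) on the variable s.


The clauses contain complementary literals s and ~s.
Resolution eliminates this pair and disjoins the remaining literals (merging duplicates).

((p | ~b) | d)


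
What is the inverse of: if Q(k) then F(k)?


The inverse of (P → Q) is (¬P → ¬Q). It is equivalent to the converse, not to the original.
Here P = 'Q(k)' and Q = 'F(k)'.

If not (Q(k)), then not (F(k)).


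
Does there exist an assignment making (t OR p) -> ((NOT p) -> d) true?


Search for a satisfying assignment over {d, p, t}.
Try d=F, p=F, t=F: the formula evaluates to T.
A satisfying assignment exists.

Satisfiable.


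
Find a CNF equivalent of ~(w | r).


Step 1: Apply De Morgan: ¬(w ∨ r) = ¬w ∧ ¬r.

(~w) & (~r)


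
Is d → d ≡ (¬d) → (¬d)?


Compare truth tables:
d | φ | ψ
---------
F | T | T
T | T | T
The columns φ and ψ agree on every row.

Yes, they are logically equivalent.


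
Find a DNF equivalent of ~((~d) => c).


Step 1: Rewrite implication then negate: ¬(¬(¬d) ∨ c) = (¬d) ∧ ¬c.

(~d) & (~c)


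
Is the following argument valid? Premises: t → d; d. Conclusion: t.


This is affirming the consequent (fallacy). There exist truth assignments where the premises are all true but the conclusion is false.

Invalid.


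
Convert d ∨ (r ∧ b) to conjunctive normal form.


Step 1: Distribute ∨ over ∧: d ∨ (r ∧ b) = (d ∨ r) ∧ (d ∨ b).

(d ∨ r) ∧ (d ∨ b)


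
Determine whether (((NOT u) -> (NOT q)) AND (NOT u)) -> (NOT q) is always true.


Build the truth table over {q, u}:
q | u | φ
---------
F | F | T
T | F | T
F | T | T
T | T | T
Every row evaluates to true.

Yes, it is a tautology.


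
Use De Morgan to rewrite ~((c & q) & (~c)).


De Morgan: the negation of a conjunction is the disjunction of the negations.
Distribute ~ across &, flipping it to |, and negate each literal.

((~c) | (~q)) | c


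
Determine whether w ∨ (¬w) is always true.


Build the truth table over {w}:
w | φ
-----
F | T
T | T
Every row evaluates to true.

Yes, it is a tautology.


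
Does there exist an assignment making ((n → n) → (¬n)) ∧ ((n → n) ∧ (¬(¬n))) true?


Check all 2 assignments over {n}:
n | φ
-----
F | F
T | F
No assignment makes the formula true.

Unsatisfiable.


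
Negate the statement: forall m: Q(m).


¬(forall x: φ) = exists x: ¬φ, and ¬(exists x: φ) = forall x: ¬φ.
Apply to the universal statement.

exists m: ~(Q(m))


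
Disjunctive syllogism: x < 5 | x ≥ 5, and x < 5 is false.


Disjunctive syllogism: from (P ∨ Q) and ¬P, infer Q.
One disjunct, 'x < 5', is ruled out; the other must hold.

x ≥ 5


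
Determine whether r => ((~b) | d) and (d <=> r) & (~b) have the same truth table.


Compare truth tables:
b | d | r | φ | ψ
-----------------
False | False | False | True | True
True | False | False | True | False
False | True | False | True | False
True | True | False | True | False
False | False | True | True | False
True | False | True | False | False
False | True | True | True | True
True | True | True | True | False
They differ at row 2 (b=True, d=False, r=False): φ=True but ψ=False.

No, they are not logically equivalent.


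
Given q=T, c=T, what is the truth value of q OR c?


Disjunction is false only when both operands are false.
Substitute: q=T, c=T.
T OR T evaluates to T.

T


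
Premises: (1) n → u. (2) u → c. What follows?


Hypothetical syllogism: from (P → Q) and (Q → R), infer (P → R).
Chain the two implications through the shared middle term 'u'.

n → c


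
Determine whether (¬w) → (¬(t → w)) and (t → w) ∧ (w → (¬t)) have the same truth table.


Compare truth tables:
t | w | φ | ψ
-------------
F | F | F | T
T | F | T | F
F | T | T | T
T | T | T | F
They differ at row 1 (t=F, w=F): φ=F but ψ=T.

No, they are not logically equivalent.


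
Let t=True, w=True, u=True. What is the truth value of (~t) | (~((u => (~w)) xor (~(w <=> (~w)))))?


Substitute t=True, w=True, u=True:
~t = False
~w = False
u => (~w) = True => False = False
~w = False
w <=> (~w) = True <=> False = False
~(w <=> (~w)) = True
(u => (~w)) xor (~(w <=> (~w))) = False xor True = True
~((u => (~w)) xor (~(w <=> (~w)))) = False
(~t) | (~((u => (~w)) xor (~(w <=> (~w))))) = False | False = False

False


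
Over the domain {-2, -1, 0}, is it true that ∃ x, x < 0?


Evaluate the predicate on each element: -2:T, -1:T, 0:F.
Witness x = -2 satisfies the predicate.

T


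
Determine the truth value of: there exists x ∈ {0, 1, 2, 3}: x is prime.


Evaluate the predicate on each element: 0:F, 1:F, 2:T, 3:T.
Witness x = 2 satisfies the predicate.

T


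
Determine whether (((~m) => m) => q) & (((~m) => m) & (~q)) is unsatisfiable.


Truth table over {m, q}:
m | q | φ
---------
False | False | False
True | False | False
False | True | False
True | True | False
Every row is false.

Yes, it is a contradiction.


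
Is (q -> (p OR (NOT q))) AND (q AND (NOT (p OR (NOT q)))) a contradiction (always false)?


Truth table over {p, q}:
p | q | φ
---------
F | F | F
T | F | F
F | T | F
T | T | F
Every row is false.

Yes, it is a contradiction.


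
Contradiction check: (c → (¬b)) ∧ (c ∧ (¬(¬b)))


Truth table over {b, c}:
b | c | φ
---------
F | F | F
T | F | F
F | T | F
T | T | F
Every row is false.

Yes, it is a contradiction.


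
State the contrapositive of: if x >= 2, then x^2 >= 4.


The contrapositive of (P → Q) is (¬Q → ¬P); it is logically equivalent to the original.
Here P = 'x >= 2' and Q = 'x^2 >= 4'.

If not (x^2 >= 4), then not (x >= 2).


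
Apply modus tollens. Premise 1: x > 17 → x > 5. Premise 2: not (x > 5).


Modus tollens: from (P → Q) and ¬Q, infer ¬P.
Q = 'x > 5' is denied; since P → Q, P must also fail.

Not (x > 17).


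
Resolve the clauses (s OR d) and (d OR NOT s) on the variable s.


The clauses contain complementary literals s and NOTs.
Resolution eliminates this pair and disjoins the remaining literals (merging duplicates).

d


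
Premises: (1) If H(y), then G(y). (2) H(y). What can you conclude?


Modus ponens: from (P → Q) and P, infer Q.
P = 'H(y)' is asserted, and P → Q holds, so Q follows.

G(y).


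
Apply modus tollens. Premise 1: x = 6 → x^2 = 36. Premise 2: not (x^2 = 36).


Modus tollens: from (P → Q) and ¬Q, infer ¬P.
Q = 'x^2 = 36' is denied; since P → Q, P must also fail.

Not (x = 6).


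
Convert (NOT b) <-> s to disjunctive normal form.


Step 1: (¬b) ↔ s is true exactly when both agree: ((¬b) ∧ s) ∨ (¬(¬b) ∧ ¬s).
Step 2: Eliminate any double negations (¬¬X = X).

((NOT b) AND s) OR (b AND (NOT s))


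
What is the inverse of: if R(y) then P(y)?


The inverse of (P → Q) is (¬P → ¬Q). It is equivalent to the converse, not to the original.
Here P = 'R(y)' and Q = 'P(y)'.

If not (R(y)), then not (P(y)).


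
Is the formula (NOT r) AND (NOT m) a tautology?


Build the truth table over {m, r}:
m | r | φ
---------
F | F | T
T | F | F
F | T | F
T | T | F
Counterexample at row 2: with m=T, r=F, the formula is F.

No, it is not a tautology.


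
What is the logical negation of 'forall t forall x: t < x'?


Negation flips each quantifier (∀↔∃) and negates the inner predicate.
¬(forall t forall x: φ) = exists t exists x: ¬φ.

exists t exists x: ~(t < x)


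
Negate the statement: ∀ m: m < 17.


¬(∀ x: φ) = ∃ x: ¬φ, and ¬(∃ x: φ) = ∀ x: ¬φ.
Apply to the universal statement.

∃ m: ¬(m < 17)


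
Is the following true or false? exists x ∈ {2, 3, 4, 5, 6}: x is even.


Evaluate the predicate on each element: 2:True, 3:False, 4:True, 5:False, 6:True.
Witness x = 2 satisfies the predicate.

True


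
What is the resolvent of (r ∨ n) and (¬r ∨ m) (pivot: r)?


The clauses contain complementary literals r and ¬r.
Resolution eliminates this pair and disjoins the remaining literals (merging duplicates).

(n ∨ m)


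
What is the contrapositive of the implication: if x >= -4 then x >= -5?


The contrapositive of (P → Q) is (¬Q → ¬P); it is logically equivalent to the original.
Here P = 'x >= -4' and Q = 'x >= -5'.

If not (x >= -5), then not (x >= -4).


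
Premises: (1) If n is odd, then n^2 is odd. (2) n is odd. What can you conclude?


Modus ponens: from (P → Q) and P, infer Q.
P = 'n is odd' is asserted, and P → Q holds, so Q follows.

n^2 is odd.


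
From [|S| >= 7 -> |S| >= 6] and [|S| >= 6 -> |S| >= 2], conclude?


Hypothetical syllogism: from (P → Q) and (Q → R), infer (P → R).
Chain the two implications through the shared middle term '|S| >= 6'.

|S| >= 7 -> |S| >= 2


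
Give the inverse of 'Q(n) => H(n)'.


The inverse of (P → Q) is (¬P → ¬Q). It is equivalent to the converse, not to the original.
Here P = 'Q(n)' and Q = 'H(n)'.

If not (Q(n)), then not (H(n)).


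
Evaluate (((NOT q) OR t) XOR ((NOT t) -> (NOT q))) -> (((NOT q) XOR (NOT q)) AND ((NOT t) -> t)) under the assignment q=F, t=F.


Substitute q=F, t=F:
… (earlier sub-steps elided)
NOT q = T
(NOT t) -> (NOT q) = T -> T = T
((NOT q) OR t) XOR ((NOT t) -> (NOT q)) = T XOR T = F
NOT q = T
NOT q = T
(NOT q) XOR (NOT q) = T XOR T = F
NOT t = T
(NOT t) -> t = T -> F = F
((NOT q) XOR (NOT q)) AND ((NOT t) -> t) = F AND F = F
(((NOT q) OR t) XOR ((NOT t) -> (NOT q))) -> (((NOT q) XOR (NOT q)) AND ((NOT t) -> t)) = F -> F = T

T


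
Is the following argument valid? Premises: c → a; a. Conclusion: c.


This is affirming the consequent (fallacy). There exist truth assignments where the premises are all true but the conclusion is false.

Invalid.


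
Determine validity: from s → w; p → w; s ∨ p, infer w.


This matches the form of proof by cases: the conclusion follows in every model of the premises.

Valid.


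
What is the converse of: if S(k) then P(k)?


The converse of (P → Q) is (Q → P). It is not in general equivalent to the original.
Here P = 'S(k)' and Q = 'P(k)'.

If P(k), then S(k).


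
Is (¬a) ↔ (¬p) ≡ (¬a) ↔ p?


Compare truth tables:
a | p | φ | ψ
-------------
F | F | T | F
T | F | F | T
F | T | F | T
T | T | T | F
They differ at row 1 (a=F, p=F): φ=T but ψ=F.

No, they are not logically equivalent.


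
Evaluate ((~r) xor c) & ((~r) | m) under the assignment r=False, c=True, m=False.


Substitute r=False, c=True, m=False:
~r = True
(~r) xor c = True xor True = False
~r = True
(~r) | m = True | False = True
((~r) xor c) & ((~r) | m) = False & True = False

False


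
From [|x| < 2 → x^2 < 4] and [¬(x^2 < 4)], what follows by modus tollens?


Modus tollens: from (P → Q) and ¬Q, infer ¬P.
Q = 'x^2 < 4' is denied; since P → Q, P must also fail.

Not (|x| < 2).


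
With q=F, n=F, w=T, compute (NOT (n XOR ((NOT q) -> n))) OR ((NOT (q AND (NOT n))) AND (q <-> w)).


Substitute q=F, n=F, w=T:
NOT q = T
(NOT q) -> n = T -> F = F
n XOR ((NOT q) -> n) = F XOR F = F
NOT (n XOR ((NOT q) -> n)) = T
NOT n = T
q AND (NOT n) = F AND T = F
NOT (q AND (NOT n)) = T
q <-> w = F <-> T = F
(NOT (q AND (NOT n))) AND (q <-> w) = T AND F = F
(NOT (n XOR ((NOT q) -> n))) OR ((NOT (q AND (NOT n))) AND (q <-> w)) = T OR F = T

T


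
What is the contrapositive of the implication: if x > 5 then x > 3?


The contrapositive of (P → Q) is (¬Q → ¬P); it is logically equivalent to the original.
Here P = 'x > 5' and Q = 'x > 3'.

If not (x > 3), then not (x > 5).


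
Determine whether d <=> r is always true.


Build the truth table over {d, r}:
d | r | φ
---------
False | False | True
True | False | False
False | True | False
True | True | True
Counterexample at row 2: with d=True, r=False, the formula is False.

No, it is not a tautology.


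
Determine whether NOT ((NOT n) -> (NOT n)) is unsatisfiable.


Truth table over {n}:
n | φ
-----
F | F
T | F
Every row is false.

Yes, it is a contradiction.


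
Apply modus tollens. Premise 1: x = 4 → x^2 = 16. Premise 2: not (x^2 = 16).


Modus tollens: from (P → Q) and ¬Q, infer ¬P.
Q = 'x^2 = 16' is denied; since P → Q, P must also fail.

Not (x = 4).


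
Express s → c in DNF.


Step 1: Rewrite s → c as ¬s ∨ c.

(¬s) ∨ c


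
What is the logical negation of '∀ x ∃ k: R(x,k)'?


Negation flips each quantifier (∀↔∃) and negates the inner predicate.
¬(∀ x ∃ k: φ) = ∃ x ∀ k: ¬φ.

∃ x ∀ k: ¬(R(x,k))


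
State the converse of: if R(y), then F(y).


The converse of (P → Q) is (Q → P). It is not in general equivalent to the original.
Here P = 'R(y)' and Q = 'F(y)'.

If F(y), then R(y).


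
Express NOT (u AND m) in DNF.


Step 1: Apply De Morgan: ¬(u ∧ m) = ¬u ∨ ¬m.

(NOT u) OR (NOT m)


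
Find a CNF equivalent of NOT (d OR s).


Step 1: Apply De Morgan: ¬(d ∨ s) = ¬d ∧ ¬s.

(NOT d) AND (NOT s)


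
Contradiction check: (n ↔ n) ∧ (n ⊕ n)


Truth table over {n}:
n | φ
-----
F | F
T | F
Every row is false.

Yes, it is a contradiction.


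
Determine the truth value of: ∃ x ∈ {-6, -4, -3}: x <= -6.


Evaluate the predicate on each element: -6:T, -4:F, -3:F.
Witness x = -6 satisfies the predicate.

T


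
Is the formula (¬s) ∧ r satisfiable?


Search for a satisfying assignment over {r, s}.
Try r=T, s=F: the formula evaluates to T.
A satisfying assignment exists.

Satisfiable.


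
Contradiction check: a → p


Truth table over {a, p}:
a | p | φ
---------
F | F | T
T | F | F
F | T | T
T | T | T
Satisfying assignment at row 1: a=F, p=F gives T.

No, it is not a contradiction.


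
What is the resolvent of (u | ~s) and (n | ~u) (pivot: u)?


The clauses contain complementary literals u and ~u.
Resolution eliminates this pair and disjoins the remaining literals (merging duplicates).

(~s | n)


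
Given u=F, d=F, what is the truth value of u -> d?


Implication is false only when antecedent is true and consequent is false.
Substitute: u=F, d=F.
F -> F evaluates to T.

T


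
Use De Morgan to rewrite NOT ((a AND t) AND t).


De Morgan: the negation of a conjunction is the disjunction of the negations.
Distribute NOT across AND, flipping it to OR, and negate each literal.

((NOT a) OR (NOT t)) OR (NOT t)


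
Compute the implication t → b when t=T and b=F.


Implication is false only when antecedent is true and consequent is false.
Substitute: t=T, b=F.
T → F evaluates to F.

F


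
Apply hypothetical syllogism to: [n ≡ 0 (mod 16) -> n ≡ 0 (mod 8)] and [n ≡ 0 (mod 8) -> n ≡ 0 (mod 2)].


Hypothetical syllogism: from (P → Q) and (Q → R), infer (P → R).
Chain the two implications through the shared middle term 'n ≡ 0 (mod 8)'.

n ≡ 0 (mod 16) -> n ≡ 0 (mod 2)


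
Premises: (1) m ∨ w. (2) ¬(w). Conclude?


Disjunctive syllogism: from (P ∨ Q) and ¬P, infer Q.
One disjunct, 'w', is ruled out; the other must hold.

m


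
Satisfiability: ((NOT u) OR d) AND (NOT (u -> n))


Search for a satisfying assignment over {d, n, u}.
Try d=T, n=F, u=T: the formula evaluates to T.
A satisfying assignment exists.

Satisfiable.


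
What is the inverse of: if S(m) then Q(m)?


The inverse of (P → Q) is (¬P → ¬Q). It is equivalent to the converse, not to the original.
Here P = 'S(m)' and Q = 'Q(m)'.

If not (S(m)), then not (Q(m)).


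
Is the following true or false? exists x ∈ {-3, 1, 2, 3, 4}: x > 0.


Evaluate the predicate on each element: -3:False, 1:True, 2:True, 3:True, 4:True.
Witness x = 1 satisfies the predicate.

True


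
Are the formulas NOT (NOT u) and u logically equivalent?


Compare truth tables:
u | φ | ψ
---------
F | F | F
T | T | T
The columns φ and ψ agree on every row.

Yes, they are logically equivalent.


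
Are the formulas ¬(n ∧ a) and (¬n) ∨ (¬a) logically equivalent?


Compare truth tables:
a | n | φ | ψ
-------------
F | F | T | T
T | F | T | T
F | T | T | T
T | T | F | F
The columns φ and ψ agree on every row.

Yes, they are logically equivalent.


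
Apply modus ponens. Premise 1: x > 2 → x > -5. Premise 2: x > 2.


Modus ponens: from (P → Q) and P, infer Q.
P = 'x > 2' is asserted, and P → Q holds, so Q follows.

x > -5.


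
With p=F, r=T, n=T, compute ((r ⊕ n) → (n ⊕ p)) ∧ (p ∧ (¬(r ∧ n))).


Substitute p=F, r=T, n=T:
r ⊕ n = T ⊕ T = F
n ⊕ p = T ⊕ F = T
(r ⊕ n) → (n ⊕ p) = F → T = T
r ∧ n = T ∧ T = T
¬(r ∧ n) = F
p ∧ (¬(r ∧ n)) = F ∧ F = F
((r ⊕ n) → (n ⊕ p)) ∧ (p ∧ (¬(r ∧ n))) = T ∧ F = F

F


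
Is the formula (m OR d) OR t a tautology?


Build the truth table over {d, m, t}:
d | m | t | φ
-------------
F | F | F | F
T | F | F | T
F | T | F | T
T | T | F | T
F | F | T | T
T | F | T | T
F | T | T | T
T | T | T | T
Counterexample at row 1: with d=F, m=F, t=F, the formula is F.

No, it is not a tautology.


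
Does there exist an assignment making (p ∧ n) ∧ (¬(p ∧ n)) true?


Check all 4 assignments over {n, p}:
n | p | φ
---------
F | F | F
T | F | F
F | T | F
T | T | F
No assignment makes the formula true.

Unsatisfiable.


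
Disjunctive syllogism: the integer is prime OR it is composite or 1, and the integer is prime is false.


Disjunctive syllogism: from (P ∨ Q) and ¬P, infer Q.
One disjunct, 'the integer is prime', is ruled out; the other must hold.

it is composite or 1


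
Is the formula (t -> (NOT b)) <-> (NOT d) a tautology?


Build the truth table over {b, d, t}:
b | d | t | φ
-------------
F | F | F | T
T | F | F | T
F | T | F | F
T | T | F | F
F | F | T | T
T | F | T | F
F | T | T | F
T | T | T | T
Counterexample at row 3: with b=F, d=T, t=F, the formula is F.

No, it is not a tautology.


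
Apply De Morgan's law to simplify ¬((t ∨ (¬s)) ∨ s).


De Morgan: the negation of a disjunction is the conjunction of the negations.
Distribute ¬ across ∨, flipping it to ∧, and negate each literal.

((¬t) ∧ s) ∧ (¬s)


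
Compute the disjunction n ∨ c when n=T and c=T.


Disjunction is false only when both operands are false.
Substitute: n=T, c=T.
T ∨ T evaluates to T.

T


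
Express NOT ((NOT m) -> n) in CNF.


Step 1: Rewrite (¬m) → n as ¬(¬m) ∨ n.
Step 2: Negate: ¬(¬(¬m) ∨ n) = (¬m) ∧ ¬n (De Morgan + double negation).

(NOT m) AND (NOT n)


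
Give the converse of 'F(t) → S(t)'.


The converse of (P → Q) is (Q → P). It is not in general equivalent to the original.
Here P = 'F(t)' and Q = 'S(t)'.

If S(t), then F(t).


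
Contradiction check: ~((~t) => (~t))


Truth table over {t}:
t | φ
-----
False | False
True | False
Every row is false.

Yes, it is a contradiction.


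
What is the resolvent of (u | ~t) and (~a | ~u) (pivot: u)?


The clauses contain complementary literals u and ~u.
Resolution eliminates this pair and disjoins the remaining literals (merging duplicates).

(~t | ~a)


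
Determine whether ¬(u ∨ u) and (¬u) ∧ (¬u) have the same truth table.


Compare truth tables:
u | φ | ψ
---------
F | T | T
T | F | F
The columns φ and ψ agree on every row.

Yes, they are logically equivalent.


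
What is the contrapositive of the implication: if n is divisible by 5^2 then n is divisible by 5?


The contrapositive of (P → Q) is (¬Q → ¬P); it is logically equivalent to the original.
Here P = 'n is divisible by 5^2' and Q = 'n is divisible by 5'.

If not (n is divisible by 5), then not (n is divisible by 5^2).


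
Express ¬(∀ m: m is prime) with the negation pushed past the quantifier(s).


¬(∀ x: φ) = ∃ x: ¬φ, and ¬(∃ x: φ) = ∀ x: ¬φ.
Apply to the universal statement.

∃ m: ¬(m is prime)


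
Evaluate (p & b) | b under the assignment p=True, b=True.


Substitute p=True, b=True:
p & b = True & True = True
(p & b) | b = True | True = True

True


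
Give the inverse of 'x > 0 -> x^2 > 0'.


The inverse of (P → Q) is (¬P → ¬Q). It is equivalent to the converse, not to the original.
Here P = 'x > 0' and Q = 'x^2 > 0'.

If not (x > 0), then not (x^2 > 0).


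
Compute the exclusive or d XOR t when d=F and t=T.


Exclusive or is true when exactly one operand is true.
Substitute: d=F, t=T.
F XOR T evaluates to T.

T


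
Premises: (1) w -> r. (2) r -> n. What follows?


Hypothetical syllogism: from (P → Q) and (Q → R), infer (P → R).
Chain the two implications through the shared middle term 'r'.

w -> n


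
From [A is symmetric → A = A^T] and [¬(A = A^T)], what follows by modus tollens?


Modus tollens: from (P → Q) and ¬Q, infer ¬P.
Q = 'A = A^T' is denied; since P → Q, P must also fail.

Not (A is symmetric).


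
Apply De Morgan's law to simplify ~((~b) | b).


De Morgan: the negation of a disjunction is the conjunction of the negations.
Distribute ~ across |, flipping it to &, and negate each literal.

b & (~b)


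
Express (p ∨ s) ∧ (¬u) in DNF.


Step 1: Distribute ∧ over ∨: (p ∨ s) ∧ (¬u) = (p ∧ (¬u)) ∨ (s ∧ (¬u)).

(p ∧ (¬u)) ∨ (s ∧ (¬u))


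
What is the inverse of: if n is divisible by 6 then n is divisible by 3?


The inverse of (P → Q) is (¬P → ¬Q). It is equivalent to the converse, not to the original.
Here P = 'n is divisible by 6' and Q = 'n is divisible by 3'.

If not (n is divisible by 6), then not (n is divisible by 3).


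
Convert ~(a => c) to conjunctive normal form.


Step 1: Rewrite a → c as ¬a ∨ c.
Step 2: Negate: ¬(¬a ∨ c) = a ∧ ¬c (De Morgan + double negation).

a & (~c)


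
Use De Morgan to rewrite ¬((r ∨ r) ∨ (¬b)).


De Morgan: the negation of a disjunction is the conjunction of the negations.
Distribute ¬ across ∨, flipping it to ∧, and negate each literal.

((¬r) ∧ (¬r)) ∧ b


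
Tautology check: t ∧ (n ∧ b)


Build the truth table over {b, n, t}:
b | n | t | φ
-------------
F | F | F | F
T | F | F | F
F | T | F | F
T | T | F | F
F | F | T | F
T | F | T | F
F | T | T | F
T | T | T | T
Counterexample at row 1: with b=F, n=F, t=F, the formula is F.

No, it is not a tautology.


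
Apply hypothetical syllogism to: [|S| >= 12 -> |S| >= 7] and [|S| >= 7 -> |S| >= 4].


Hypothetical syllogism: from (P → Q) and (Q → R), infer (P → R).
Chain the two implications through the shared middle term '|S| >= 7'.

|S| >= 12 -> |S| >= 4


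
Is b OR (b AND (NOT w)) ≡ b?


Compare truth tables:
b | w | φ | ψ
-------------
F | F | F | F
T | F | T | T
F | T | F | F
T | T | T | T
The columns φ and ψ agree on every row.

Yes, they are logically equivalent.


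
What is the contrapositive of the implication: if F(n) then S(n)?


The contrapositive of (P → Q) is (¬Q → ¬P); it is logically equivalent to the original.
Here P = 'F(n)' and Q = 'S(n)'.

If not (S(n)), then not (F(n)).


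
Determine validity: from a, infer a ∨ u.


This matches the form of disjunction introduction: the conclusion follows in every model of the premises.

Valid.


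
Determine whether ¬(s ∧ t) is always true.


Build the truth table over {s, t}:
s | t | φ
---------
F | F | T
T | F | T
F | T | T
T | T | F
Counterexample at row 4: with s=T, t=T, the formula is F.

No, it is not a tautology.


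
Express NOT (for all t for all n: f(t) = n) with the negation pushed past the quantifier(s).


Negation flips each quantifier (∀↔∃) and negates the inner predicate.
¬(for all t for all n: φ) = there exists t there exists n: ¬φ.

there exists t there exists n: NOT(f(t) = n)


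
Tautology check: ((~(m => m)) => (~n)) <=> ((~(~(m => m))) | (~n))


Build the truth table over {m, n}:
m | n | φ
---------
False | False | True
True | False | True
False | True | True
True | True | True
Every row evaluates to true.

Yes, it is a tautology.


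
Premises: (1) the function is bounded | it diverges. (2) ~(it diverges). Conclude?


Disjunctive syllogism: from (P ∨ Q) and ¬P, infer Q.
One disjunct, 'it diverges', is ruled out; the other must hold.

the function is bounded


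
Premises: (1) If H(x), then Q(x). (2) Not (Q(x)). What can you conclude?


Modus tollens: from (P → Q) and ¬Q, infer ¬P.
Q = 'Q(x)' is denied; since P → Q, P must also fail.

Not (H(x)).


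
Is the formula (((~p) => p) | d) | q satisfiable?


Search for a satisfying assignment over {d, p, q}.
Try d=True, p=False, q=False: the formula evaluates to True.
A satisfying assignment exists.

Satisfiable.
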